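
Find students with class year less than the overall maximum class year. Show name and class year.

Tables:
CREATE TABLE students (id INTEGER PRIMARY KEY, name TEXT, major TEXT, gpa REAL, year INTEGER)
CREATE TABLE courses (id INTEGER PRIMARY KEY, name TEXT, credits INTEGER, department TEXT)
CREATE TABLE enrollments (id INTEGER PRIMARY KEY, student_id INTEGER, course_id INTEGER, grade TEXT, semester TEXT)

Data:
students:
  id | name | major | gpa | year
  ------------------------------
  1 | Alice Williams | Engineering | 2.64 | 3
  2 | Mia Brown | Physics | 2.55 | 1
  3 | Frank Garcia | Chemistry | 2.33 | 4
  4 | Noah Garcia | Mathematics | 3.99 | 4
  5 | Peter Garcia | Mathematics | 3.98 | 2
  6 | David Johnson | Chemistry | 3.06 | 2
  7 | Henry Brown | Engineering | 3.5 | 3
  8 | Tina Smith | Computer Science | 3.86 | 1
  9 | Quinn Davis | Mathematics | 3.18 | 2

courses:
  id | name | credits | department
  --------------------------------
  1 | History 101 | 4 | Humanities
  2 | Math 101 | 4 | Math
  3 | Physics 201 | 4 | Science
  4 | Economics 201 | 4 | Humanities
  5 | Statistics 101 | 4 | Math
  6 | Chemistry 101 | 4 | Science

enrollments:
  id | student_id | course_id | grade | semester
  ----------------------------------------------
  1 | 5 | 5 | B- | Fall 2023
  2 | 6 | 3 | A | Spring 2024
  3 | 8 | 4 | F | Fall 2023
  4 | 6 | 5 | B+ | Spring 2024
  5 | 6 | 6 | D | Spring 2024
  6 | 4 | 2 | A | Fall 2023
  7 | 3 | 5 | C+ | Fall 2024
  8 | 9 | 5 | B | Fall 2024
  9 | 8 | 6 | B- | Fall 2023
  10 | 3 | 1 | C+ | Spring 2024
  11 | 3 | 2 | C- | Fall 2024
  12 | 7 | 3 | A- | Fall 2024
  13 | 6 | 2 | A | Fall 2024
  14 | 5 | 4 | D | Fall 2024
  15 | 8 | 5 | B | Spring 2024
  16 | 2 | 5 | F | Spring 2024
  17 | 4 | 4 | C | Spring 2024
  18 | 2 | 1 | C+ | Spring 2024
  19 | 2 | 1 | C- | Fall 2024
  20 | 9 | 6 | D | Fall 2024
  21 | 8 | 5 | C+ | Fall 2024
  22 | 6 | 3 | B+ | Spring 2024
SELECT name, year FROM students WHERE year < (SELECT MAX(year) FROM students)

Execution result:
name | year
Alice Williams | 3
Mia Brown | 1
Peter Garcia | 2
David Johnson | 2
Henry Brown | 3
Tina Smith | 1
Quinn Davis | 2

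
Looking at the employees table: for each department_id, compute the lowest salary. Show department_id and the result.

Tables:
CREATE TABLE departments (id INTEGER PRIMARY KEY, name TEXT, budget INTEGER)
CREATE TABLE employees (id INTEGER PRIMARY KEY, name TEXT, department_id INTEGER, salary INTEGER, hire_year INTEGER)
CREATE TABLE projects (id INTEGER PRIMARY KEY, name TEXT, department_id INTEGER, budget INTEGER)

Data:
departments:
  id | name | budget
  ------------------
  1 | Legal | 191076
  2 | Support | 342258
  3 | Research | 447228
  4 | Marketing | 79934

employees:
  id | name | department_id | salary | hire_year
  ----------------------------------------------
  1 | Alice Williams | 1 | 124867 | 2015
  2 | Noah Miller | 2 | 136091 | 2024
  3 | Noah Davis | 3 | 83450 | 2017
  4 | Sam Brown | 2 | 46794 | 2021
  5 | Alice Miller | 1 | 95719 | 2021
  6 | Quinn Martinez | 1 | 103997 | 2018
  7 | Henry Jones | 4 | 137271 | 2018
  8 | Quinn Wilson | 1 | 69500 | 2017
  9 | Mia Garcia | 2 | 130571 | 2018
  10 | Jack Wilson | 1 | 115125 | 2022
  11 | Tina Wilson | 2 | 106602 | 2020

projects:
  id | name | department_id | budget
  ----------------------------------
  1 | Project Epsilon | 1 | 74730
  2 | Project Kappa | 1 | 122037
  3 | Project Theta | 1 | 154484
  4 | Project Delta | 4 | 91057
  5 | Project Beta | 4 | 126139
SELECT department_id, MIN(salary) AS min_salary FROM employees GROUP BY department_id

Execution result:
department_id | min_salary
1 | 69500
2 | 46794
3 | 83450
4 | 137271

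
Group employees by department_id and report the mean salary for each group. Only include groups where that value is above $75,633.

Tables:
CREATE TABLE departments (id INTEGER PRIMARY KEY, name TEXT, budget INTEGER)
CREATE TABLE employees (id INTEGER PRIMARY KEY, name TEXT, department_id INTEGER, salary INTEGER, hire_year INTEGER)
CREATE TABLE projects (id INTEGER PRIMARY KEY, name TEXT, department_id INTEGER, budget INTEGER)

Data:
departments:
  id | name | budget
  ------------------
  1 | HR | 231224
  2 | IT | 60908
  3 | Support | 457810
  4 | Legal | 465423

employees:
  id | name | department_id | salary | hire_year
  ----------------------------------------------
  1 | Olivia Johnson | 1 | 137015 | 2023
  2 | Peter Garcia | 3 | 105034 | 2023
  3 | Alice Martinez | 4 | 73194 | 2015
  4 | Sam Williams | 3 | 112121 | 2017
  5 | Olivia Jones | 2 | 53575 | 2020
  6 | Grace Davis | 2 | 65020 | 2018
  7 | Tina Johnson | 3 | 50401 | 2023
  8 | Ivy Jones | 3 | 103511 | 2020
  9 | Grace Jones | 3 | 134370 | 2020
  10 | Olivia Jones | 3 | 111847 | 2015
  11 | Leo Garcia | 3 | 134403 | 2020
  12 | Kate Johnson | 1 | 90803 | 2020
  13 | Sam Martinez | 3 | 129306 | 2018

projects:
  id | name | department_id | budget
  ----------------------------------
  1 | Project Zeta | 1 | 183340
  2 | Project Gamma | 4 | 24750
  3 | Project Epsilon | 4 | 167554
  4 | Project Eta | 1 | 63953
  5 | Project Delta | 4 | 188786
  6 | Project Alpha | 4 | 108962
SELECT department_id, AVG(salary) AS avg_salary FROM employees GROUP BY department_id HAVING AVG(salary) > 75633

Execution result:
department_id | avg_salary
1 | 113909.00
3 | 110124.13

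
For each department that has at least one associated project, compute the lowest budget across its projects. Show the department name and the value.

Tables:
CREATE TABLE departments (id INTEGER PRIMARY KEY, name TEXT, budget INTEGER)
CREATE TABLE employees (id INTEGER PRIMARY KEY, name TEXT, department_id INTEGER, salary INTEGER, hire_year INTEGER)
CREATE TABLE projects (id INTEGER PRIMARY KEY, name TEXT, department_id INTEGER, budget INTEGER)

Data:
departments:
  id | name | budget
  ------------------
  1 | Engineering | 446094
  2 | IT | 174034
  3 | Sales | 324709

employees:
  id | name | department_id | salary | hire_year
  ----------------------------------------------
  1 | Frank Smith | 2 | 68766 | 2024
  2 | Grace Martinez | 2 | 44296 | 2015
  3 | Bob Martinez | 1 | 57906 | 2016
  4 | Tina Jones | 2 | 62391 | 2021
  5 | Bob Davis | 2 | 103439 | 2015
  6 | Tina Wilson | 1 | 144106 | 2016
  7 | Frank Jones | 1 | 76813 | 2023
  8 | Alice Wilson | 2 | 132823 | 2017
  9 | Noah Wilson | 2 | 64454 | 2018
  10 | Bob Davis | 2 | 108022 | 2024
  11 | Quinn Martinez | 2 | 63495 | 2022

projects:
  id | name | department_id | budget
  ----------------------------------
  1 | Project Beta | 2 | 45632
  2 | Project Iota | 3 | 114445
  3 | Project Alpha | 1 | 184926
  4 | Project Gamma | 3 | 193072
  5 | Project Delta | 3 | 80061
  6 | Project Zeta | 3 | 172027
SELECT p.name, MIN(c.budget) AS min_budget FROM projects c JOIN departments p ON c.department_id = p.id GROUP BY p.id, p.name

Execution result:
name | min_budget
Engineering | 184926
IT | 45632
Sales | 80061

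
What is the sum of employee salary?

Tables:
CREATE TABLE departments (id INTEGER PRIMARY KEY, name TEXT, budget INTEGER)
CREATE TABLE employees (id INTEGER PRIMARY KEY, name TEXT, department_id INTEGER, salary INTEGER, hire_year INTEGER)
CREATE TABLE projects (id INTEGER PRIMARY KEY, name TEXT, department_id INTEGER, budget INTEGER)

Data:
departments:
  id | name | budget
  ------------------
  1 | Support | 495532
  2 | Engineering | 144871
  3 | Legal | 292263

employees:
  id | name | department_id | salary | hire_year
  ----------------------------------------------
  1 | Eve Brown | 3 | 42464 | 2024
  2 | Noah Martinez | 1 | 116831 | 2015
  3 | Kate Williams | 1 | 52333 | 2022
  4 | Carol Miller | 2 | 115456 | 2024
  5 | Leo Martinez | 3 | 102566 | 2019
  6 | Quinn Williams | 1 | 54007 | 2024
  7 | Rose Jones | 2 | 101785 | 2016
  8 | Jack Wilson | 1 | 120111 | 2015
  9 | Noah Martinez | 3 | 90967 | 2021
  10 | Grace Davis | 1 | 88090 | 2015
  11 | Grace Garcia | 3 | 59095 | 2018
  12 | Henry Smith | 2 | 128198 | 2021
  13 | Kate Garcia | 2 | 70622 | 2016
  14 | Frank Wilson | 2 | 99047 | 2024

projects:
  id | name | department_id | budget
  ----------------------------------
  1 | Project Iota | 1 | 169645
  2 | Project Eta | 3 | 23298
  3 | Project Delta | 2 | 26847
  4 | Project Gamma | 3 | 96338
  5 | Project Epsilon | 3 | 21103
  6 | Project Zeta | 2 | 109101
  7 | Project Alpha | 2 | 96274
SELECT SUM(salary) FROM employees

Execution result:
1241572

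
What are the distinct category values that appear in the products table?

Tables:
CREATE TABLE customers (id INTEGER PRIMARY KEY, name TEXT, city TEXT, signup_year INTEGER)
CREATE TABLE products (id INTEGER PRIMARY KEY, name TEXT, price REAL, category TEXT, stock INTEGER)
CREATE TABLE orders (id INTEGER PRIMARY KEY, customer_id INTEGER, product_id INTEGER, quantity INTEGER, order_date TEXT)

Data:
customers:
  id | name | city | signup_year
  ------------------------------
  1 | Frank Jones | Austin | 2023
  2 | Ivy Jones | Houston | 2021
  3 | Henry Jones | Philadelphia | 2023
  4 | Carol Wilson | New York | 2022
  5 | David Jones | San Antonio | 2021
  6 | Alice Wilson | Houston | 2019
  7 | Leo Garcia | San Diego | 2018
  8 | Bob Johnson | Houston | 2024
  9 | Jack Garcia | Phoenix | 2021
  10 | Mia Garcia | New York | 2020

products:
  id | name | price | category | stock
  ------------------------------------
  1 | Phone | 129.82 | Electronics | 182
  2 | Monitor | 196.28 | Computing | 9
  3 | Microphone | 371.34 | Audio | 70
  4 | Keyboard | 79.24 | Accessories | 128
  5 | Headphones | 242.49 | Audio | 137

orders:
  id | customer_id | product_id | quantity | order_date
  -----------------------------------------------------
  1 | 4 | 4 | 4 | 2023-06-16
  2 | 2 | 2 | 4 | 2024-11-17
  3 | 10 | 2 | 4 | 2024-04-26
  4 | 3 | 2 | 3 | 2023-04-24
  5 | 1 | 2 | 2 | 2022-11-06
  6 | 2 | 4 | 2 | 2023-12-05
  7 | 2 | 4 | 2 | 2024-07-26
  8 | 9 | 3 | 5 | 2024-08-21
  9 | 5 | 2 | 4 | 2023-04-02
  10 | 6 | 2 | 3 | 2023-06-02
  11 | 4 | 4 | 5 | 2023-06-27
SELECT DISTINCT category FROM products

Execution result:
category
Electronics
Computing
Audio
Accessories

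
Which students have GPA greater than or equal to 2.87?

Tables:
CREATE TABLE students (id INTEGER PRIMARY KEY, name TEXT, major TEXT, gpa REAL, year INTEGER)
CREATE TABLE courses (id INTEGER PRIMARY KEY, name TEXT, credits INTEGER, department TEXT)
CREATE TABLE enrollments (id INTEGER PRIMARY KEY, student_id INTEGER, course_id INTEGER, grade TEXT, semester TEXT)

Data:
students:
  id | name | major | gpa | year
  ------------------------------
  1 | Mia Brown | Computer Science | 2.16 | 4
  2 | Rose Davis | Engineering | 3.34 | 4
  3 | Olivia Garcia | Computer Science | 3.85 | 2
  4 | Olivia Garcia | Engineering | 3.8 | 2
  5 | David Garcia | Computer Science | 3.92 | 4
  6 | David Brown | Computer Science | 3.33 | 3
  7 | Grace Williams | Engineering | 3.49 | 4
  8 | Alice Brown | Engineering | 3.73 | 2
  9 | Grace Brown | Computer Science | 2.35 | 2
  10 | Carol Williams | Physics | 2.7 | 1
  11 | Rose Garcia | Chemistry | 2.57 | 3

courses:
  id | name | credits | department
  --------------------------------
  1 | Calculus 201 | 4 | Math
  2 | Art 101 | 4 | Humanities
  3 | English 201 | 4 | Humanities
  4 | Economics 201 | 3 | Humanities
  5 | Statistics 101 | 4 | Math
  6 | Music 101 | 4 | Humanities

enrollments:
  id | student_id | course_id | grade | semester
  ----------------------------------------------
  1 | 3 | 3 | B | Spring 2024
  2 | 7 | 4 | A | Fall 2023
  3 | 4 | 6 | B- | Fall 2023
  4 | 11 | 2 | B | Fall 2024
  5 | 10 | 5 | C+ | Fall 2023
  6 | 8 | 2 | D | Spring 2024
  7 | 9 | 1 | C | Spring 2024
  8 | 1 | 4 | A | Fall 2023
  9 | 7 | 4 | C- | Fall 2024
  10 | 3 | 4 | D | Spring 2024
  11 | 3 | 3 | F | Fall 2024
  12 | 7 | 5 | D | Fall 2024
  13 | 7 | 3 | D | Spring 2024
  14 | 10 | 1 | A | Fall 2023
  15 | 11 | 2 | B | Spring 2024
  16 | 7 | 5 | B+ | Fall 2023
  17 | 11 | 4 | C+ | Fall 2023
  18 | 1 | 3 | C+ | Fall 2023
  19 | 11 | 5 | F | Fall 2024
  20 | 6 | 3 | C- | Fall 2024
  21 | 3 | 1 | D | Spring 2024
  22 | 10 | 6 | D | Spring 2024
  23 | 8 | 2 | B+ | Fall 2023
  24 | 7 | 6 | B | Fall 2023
SELECT name, gpa FROM students WHERE gpa >= 2.87

Execution result:
name | gpa
Rose Davis | 3.34
Olivia Garcia | 3.85
Olivia Garcia | 3.80
David Garcia | 3.92
David Brown | 3.33
Grace Williams | 3.49
Alice Brown | 3.73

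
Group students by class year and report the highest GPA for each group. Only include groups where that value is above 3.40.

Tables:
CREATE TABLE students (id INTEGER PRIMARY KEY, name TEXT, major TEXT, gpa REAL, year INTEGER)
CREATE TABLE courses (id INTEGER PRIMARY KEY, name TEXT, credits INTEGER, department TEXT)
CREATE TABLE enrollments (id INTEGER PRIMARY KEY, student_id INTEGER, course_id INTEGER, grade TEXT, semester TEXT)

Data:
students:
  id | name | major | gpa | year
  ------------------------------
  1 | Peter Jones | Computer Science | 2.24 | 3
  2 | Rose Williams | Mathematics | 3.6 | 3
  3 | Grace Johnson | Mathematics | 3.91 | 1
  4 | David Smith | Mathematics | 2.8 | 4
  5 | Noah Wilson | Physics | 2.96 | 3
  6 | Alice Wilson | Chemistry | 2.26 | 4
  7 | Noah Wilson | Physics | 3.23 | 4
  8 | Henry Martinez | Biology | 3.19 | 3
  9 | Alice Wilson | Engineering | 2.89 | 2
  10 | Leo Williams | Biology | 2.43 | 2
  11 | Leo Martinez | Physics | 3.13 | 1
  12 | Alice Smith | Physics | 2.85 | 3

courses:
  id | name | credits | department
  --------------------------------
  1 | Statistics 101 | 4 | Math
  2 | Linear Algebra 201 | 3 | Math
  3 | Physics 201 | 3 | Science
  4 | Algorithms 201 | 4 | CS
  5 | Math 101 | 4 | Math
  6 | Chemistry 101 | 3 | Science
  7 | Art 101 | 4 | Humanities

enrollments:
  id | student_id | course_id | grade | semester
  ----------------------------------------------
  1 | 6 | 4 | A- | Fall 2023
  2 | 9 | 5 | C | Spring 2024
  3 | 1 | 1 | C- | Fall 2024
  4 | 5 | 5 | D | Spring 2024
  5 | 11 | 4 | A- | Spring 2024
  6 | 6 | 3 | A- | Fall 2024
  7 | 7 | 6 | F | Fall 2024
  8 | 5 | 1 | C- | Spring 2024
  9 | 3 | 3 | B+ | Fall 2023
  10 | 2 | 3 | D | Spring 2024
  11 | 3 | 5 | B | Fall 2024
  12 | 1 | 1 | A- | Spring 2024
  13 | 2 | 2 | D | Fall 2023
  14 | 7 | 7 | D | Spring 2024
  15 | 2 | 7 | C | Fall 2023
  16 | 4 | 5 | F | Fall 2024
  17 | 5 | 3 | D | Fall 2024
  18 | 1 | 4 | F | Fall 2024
SELECT year, MAX(gpa) AS max_gpa FROM students GROUP BY year HAVING MAX(gpa) > 3.4

Execution result:
year | max_gpa
1 | 3.91
3 | 3.60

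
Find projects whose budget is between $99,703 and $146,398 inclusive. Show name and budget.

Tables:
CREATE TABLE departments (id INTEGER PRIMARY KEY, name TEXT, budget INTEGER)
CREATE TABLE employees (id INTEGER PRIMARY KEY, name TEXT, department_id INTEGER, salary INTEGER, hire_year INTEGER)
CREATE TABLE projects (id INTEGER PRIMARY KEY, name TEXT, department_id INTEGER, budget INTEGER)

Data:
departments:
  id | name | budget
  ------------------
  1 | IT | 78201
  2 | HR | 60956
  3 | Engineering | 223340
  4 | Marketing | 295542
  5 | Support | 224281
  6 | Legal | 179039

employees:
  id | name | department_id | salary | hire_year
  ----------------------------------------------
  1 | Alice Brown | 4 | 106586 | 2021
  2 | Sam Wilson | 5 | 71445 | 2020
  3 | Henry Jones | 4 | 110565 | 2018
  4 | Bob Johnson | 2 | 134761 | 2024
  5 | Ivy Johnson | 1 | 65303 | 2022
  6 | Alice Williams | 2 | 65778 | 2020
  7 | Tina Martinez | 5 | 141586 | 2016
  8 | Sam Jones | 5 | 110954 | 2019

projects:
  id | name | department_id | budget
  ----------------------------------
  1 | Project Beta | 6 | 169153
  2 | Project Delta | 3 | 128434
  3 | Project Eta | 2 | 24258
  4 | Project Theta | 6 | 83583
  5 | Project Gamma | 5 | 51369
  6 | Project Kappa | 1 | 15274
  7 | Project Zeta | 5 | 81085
SELECT name, budget FROM projects WHERE budget BETWEEN 99703 AND 146398

Execution result:
name | budget
Project Delta | 128434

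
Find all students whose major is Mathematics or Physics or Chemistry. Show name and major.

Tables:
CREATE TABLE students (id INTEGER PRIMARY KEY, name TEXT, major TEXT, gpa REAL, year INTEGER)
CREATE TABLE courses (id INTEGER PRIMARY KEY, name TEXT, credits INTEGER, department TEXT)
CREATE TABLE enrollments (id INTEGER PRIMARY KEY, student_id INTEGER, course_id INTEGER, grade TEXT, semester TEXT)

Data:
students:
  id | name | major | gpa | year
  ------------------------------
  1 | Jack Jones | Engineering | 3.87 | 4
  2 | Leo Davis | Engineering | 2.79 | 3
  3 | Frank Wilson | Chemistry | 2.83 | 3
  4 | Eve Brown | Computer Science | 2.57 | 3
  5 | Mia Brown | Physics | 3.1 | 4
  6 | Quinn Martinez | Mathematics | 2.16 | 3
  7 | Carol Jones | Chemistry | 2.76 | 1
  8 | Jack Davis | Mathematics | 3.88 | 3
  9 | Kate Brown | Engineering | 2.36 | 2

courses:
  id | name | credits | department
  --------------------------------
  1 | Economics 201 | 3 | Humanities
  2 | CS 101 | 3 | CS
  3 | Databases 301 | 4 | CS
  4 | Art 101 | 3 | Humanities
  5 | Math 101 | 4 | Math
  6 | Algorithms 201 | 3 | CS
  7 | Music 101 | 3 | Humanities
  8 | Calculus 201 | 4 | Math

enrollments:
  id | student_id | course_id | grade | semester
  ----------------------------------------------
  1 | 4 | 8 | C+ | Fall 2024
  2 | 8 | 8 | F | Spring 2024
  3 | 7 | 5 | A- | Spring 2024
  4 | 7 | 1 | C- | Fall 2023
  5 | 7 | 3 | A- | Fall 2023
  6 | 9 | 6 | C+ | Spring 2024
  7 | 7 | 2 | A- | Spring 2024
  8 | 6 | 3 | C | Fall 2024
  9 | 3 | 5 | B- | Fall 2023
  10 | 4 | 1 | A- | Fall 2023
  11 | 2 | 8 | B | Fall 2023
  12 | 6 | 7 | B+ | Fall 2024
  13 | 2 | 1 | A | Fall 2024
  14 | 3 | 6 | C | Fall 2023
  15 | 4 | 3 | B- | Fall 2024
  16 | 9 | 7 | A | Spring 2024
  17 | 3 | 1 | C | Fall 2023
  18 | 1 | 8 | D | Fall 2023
SELECT name, major FROM students WHERE major IN ('Mathematics', 'Physics', 'Chemistry')

Execution result:
name | major
Frank Wilson | Chemistry
Mia Brown | Physics
Quinn Martinez | Mathematics
Carol Jones | Chemistry
Jack Davis | Mathematics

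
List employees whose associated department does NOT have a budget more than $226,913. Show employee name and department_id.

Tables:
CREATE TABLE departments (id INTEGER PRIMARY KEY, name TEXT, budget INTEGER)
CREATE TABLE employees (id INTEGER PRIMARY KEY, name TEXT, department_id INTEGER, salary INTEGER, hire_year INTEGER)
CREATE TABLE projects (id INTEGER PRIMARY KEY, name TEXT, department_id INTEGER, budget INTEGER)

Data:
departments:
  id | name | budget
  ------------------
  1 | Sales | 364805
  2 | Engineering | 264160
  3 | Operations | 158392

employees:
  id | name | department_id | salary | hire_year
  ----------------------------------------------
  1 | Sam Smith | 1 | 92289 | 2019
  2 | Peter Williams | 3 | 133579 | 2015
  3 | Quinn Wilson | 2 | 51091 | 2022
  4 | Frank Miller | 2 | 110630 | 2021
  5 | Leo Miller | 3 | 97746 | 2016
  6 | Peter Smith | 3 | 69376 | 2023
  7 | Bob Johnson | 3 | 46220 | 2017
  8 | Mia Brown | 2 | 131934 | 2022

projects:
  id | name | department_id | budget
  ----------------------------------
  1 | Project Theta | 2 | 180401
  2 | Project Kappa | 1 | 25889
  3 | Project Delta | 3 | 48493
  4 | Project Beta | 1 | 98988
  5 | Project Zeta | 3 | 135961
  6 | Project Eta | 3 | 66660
SELECT name, department_id FROM employees WHERE department_id NOT IN (SELECT id FROM departments WHERE budget > 226913)

Execution result:
name | department_id
Peter Williams | 3
Leo Miller | 3
Peter Smith | 3
Bob Johnson | 3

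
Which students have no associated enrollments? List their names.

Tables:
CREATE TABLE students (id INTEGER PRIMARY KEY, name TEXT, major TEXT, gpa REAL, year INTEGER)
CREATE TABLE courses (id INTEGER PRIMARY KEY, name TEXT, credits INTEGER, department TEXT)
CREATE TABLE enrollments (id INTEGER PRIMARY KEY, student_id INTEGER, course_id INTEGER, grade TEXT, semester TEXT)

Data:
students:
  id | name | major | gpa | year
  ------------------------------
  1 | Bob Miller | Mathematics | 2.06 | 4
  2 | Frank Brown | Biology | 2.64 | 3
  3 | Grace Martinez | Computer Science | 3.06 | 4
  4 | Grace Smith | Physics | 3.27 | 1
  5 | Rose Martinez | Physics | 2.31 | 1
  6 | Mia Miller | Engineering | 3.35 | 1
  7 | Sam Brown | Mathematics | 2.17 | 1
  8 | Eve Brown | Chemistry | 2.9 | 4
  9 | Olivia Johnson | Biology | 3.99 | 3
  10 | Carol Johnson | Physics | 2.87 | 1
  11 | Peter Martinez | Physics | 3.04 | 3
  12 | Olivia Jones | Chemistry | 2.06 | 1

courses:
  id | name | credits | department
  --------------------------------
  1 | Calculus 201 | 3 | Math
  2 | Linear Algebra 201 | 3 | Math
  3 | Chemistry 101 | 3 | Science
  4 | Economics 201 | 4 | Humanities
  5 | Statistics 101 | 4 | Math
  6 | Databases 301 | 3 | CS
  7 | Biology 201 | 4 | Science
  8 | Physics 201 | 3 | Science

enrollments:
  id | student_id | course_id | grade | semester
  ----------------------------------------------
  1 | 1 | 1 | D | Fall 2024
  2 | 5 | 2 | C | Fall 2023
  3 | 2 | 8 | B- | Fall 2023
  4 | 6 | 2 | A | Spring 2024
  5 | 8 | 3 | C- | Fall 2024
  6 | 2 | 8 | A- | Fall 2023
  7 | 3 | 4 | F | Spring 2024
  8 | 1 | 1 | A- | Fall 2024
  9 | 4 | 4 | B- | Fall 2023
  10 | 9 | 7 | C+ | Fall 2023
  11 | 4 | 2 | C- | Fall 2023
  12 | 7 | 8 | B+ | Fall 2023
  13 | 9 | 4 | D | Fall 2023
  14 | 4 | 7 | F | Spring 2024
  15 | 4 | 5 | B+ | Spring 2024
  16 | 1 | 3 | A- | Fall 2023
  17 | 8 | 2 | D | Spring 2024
SELECT p.name FROM students p LEFT JOIN enrollments c ON c.student_id = p.id WHERE c.id IS NULL

Execution result:
name
Carol Johnson
Peter Martinez
Olivia Jones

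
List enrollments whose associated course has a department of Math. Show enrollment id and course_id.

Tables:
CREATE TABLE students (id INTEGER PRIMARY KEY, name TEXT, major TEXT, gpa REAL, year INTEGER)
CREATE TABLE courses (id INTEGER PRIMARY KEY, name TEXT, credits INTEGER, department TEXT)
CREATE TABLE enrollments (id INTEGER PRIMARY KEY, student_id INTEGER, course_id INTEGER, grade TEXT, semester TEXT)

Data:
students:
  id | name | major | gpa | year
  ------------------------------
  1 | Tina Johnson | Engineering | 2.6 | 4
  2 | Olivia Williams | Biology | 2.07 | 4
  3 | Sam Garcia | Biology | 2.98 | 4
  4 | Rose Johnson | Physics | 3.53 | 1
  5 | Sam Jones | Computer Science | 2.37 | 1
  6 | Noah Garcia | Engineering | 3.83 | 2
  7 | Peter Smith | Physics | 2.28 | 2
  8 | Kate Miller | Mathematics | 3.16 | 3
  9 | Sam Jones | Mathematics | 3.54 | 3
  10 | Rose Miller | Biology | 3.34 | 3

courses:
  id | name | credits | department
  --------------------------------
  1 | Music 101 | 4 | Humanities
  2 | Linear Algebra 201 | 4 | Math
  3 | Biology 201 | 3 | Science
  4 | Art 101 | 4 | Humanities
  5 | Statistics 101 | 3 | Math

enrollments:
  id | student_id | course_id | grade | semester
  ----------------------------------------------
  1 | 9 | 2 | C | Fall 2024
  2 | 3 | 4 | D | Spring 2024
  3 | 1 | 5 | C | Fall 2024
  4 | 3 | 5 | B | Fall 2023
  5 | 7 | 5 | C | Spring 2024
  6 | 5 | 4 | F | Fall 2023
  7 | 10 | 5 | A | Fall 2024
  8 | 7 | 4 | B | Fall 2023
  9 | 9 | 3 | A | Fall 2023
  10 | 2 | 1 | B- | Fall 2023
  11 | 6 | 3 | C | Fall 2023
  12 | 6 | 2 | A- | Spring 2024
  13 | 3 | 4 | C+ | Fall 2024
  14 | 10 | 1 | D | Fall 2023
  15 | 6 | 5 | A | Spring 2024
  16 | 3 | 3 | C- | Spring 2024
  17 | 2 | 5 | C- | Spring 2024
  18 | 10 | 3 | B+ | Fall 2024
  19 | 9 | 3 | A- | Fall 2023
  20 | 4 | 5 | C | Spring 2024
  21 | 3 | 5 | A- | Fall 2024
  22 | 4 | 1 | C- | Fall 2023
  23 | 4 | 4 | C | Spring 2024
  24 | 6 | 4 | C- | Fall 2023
SELECT id, course_id FROM enrollments WHERE course_id IN (SELECT id FROM courses WHERE department = 'Math')

Execution result:
id | course_id
1 | 2
3 | 5
4 | 5
5 | 5
7 | 5
12 | 2
15 | 5
17 | 5
20 | 5
21 | 5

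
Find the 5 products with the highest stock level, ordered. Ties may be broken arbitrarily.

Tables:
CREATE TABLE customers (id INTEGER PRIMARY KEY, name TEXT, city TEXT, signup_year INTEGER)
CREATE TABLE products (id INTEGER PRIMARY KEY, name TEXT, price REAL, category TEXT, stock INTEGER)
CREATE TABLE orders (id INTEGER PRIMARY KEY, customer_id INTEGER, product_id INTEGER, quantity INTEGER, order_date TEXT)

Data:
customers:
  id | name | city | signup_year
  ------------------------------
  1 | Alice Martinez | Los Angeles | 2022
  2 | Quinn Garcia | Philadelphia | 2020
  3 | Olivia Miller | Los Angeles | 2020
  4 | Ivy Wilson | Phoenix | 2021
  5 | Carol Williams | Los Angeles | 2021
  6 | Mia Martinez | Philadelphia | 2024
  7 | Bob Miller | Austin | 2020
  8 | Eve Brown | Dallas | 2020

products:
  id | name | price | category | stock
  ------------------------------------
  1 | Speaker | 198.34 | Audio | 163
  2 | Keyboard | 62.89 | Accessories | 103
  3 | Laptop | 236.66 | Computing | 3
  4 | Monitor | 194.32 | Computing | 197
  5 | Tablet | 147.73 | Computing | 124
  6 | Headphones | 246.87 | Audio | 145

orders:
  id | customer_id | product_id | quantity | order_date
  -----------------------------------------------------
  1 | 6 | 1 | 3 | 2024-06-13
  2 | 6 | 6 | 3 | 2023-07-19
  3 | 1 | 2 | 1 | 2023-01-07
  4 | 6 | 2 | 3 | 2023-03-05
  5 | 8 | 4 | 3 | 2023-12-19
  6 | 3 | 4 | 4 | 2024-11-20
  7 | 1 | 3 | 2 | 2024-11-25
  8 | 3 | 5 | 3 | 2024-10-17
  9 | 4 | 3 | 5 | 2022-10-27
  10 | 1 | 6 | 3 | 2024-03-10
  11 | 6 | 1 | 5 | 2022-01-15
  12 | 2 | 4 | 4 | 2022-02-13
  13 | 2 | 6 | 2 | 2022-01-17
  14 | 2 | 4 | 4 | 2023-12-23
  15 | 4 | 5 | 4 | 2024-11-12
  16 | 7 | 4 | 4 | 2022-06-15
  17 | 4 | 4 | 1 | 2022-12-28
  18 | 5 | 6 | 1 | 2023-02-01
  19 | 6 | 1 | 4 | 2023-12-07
SELECT name, stock FROM products ORDER BY stock DESC LIMIT 5

Execution result:
name | stock
Monitor | 197
Speaker | 163
Headphones | 145
Tablet | 124
Keyboard | 103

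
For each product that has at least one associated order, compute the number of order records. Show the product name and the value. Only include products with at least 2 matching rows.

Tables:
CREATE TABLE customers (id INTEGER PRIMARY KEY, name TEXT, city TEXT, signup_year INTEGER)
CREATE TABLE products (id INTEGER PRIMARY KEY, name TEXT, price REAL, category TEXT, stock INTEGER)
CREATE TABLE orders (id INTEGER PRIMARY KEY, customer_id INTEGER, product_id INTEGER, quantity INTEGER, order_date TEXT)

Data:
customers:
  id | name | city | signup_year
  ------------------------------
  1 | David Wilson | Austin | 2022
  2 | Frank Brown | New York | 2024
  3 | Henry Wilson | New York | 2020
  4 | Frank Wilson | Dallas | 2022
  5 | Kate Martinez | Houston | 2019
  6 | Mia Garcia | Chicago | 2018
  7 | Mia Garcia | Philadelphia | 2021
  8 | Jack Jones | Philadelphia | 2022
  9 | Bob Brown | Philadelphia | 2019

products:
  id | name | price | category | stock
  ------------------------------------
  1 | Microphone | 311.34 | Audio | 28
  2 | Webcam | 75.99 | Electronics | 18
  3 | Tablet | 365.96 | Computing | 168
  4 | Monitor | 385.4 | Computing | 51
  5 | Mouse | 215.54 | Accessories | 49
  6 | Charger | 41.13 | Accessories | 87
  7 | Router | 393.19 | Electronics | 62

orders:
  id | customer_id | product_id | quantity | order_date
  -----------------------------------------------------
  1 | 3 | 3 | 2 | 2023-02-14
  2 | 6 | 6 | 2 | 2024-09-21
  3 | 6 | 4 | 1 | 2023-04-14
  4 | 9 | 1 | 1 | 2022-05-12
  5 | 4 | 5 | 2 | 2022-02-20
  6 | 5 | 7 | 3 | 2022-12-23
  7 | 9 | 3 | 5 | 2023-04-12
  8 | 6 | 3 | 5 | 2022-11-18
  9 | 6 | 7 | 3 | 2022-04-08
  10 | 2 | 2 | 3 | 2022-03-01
SELECT p.name, COUNT(*) AS n FROM orders c JOIN products p ON c.product_id = p.id GROUP BY p.id, p.name HAVING COUNT(*) >= 2

Execution result:
name | n
Tablet | 3
Router | 2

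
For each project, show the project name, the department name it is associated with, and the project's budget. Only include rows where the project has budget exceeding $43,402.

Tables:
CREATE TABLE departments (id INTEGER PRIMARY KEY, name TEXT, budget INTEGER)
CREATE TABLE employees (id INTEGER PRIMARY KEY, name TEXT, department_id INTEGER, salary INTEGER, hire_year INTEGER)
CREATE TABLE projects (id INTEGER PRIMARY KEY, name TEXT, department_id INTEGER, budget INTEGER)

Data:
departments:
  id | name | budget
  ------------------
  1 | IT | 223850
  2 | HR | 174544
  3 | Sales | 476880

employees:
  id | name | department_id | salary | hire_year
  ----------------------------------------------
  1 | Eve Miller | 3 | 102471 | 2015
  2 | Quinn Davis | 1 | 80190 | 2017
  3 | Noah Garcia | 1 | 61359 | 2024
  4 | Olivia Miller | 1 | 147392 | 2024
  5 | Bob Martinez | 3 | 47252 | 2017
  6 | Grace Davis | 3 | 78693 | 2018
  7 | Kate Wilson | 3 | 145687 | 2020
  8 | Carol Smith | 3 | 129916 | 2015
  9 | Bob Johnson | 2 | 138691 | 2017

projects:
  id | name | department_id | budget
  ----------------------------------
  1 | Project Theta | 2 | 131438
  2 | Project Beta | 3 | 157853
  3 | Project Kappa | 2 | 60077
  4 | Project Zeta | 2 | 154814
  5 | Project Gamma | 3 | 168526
SELECT c.name, p.name AS department, c.budget FROM projects c JOIN departments p ON c.department_id = p.id WHERE c.budget > 43402

Execution result:
name | department | budget
Project Theta | HR | 131438
Project Beta | Sales | 157853
Project Kappa | HR | 60077
Project Zeta | HR | 154814
Project Gamma | Sales | 168526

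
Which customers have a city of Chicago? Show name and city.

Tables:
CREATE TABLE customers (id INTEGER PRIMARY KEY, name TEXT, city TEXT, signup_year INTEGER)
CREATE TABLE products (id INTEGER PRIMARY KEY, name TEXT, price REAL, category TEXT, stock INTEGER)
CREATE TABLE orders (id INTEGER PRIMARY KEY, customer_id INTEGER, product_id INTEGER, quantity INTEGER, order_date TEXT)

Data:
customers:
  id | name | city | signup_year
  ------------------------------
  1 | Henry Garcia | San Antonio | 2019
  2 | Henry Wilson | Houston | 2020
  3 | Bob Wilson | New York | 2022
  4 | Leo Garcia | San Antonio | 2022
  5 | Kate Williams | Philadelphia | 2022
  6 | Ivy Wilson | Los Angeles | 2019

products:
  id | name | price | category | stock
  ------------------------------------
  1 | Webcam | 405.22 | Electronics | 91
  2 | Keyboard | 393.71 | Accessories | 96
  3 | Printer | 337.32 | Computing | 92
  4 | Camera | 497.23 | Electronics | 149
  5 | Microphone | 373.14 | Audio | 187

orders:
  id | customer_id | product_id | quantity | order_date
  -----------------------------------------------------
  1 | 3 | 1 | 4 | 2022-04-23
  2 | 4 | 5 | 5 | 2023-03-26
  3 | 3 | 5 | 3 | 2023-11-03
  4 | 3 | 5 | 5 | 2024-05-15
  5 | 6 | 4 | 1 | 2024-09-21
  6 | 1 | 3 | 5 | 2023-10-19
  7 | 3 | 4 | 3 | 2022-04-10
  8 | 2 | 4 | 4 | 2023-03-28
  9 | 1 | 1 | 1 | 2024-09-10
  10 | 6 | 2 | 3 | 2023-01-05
SELECT name, city FROM customers WHERE city = 'Chicago'

Execution result:
(no rows)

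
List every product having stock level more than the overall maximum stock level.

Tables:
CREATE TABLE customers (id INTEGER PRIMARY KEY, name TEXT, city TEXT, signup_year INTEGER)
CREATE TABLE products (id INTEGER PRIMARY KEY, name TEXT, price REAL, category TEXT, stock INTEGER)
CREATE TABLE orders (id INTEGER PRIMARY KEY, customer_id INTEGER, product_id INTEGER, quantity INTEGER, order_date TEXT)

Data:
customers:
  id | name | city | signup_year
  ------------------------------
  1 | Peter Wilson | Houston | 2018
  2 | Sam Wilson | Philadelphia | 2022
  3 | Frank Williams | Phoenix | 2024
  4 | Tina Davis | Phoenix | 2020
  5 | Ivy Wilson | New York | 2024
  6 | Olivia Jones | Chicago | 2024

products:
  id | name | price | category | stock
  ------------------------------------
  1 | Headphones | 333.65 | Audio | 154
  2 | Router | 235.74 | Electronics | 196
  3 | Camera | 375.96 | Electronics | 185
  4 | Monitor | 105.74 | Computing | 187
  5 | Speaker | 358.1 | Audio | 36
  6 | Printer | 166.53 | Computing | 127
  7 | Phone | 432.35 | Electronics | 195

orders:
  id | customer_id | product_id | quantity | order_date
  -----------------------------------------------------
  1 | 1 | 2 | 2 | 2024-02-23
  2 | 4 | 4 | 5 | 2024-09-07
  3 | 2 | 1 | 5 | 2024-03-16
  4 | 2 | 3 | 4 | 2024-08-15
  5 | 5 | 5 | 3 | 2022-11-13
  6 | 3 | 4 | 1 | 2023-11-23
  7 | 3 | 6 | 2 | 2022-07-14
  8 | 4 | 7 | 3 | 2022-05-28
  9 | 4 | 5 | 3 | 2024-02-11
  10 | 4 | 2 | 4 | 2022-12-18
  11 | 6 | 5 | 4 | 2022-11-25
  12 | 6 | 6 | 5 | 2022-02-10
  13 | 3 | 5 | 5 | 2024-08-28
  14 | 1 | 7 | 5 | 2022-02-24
SELECT name, stock FROM products WHERE stock > (SELECT MAX(stock) FROM products)

Execution result:
(no rows)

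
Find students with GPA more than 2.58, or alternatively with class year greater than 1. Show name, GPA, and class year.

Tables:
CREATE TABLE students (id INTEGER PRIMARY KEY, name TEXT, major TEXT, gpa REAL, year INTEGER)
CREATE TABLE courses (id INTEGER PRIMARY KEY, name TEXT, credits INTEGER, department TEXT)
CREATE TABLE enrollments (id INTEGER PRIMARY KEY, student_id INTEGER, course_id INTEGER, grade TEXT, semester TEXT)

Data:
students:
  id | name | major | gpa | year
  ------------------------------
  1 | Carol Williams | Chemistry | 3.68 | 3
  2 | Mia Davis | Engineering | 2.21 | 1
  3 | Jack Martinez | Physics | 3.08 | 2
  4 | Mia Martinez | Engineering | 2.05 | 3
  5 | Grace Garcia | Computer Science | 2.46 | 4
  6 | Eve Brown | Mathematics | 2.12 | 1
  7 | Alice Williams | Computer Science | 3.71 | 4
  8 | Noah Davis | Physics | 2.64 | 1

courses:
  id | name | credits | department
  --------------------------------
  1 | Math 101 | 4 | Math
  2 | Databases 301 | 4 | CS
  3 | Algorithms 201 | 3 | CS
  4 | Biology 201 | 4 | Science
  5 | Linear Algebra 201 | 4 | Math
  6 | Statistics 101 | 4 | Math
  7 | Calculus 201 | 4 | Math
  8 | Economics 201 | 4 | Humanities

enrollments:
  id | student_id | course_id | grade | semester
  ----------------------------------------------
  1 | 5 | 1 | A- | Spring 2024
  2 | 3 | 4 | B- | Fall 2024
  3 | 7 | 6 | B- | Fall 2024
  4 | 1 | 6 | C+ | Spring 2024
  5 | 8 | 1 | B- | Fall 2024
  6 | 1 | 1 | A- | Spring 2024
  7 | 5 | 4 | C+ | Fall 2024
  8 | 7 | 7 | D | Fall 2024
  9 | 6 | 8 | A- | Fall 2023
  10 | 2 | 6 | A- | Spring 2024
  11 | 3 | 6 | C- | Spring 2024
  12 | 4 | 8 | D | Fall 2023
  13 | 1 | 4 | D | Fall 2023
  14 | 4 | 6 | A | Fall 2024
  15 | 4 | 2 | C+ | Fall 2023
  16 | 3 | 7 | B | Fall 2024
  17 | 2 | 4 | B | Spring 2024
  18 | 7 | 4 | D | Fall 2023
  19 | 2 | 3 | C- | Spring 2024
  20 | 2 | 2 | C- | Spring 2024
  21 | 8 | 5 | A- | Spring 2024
SELECT name, gpa, year FROM students WHERE gpa > 2.58 OR year > 1

Execution result:
name | gpa | year
Carol Williams | 3.68 | 3
Jack Martinez | 3.08 | 2
Mia Martinez | 2.05 | 3
Grace Garcia | 2.46 | 4
Alice Williams | 3.71 | 4
Noah Davis | 2.64 | 1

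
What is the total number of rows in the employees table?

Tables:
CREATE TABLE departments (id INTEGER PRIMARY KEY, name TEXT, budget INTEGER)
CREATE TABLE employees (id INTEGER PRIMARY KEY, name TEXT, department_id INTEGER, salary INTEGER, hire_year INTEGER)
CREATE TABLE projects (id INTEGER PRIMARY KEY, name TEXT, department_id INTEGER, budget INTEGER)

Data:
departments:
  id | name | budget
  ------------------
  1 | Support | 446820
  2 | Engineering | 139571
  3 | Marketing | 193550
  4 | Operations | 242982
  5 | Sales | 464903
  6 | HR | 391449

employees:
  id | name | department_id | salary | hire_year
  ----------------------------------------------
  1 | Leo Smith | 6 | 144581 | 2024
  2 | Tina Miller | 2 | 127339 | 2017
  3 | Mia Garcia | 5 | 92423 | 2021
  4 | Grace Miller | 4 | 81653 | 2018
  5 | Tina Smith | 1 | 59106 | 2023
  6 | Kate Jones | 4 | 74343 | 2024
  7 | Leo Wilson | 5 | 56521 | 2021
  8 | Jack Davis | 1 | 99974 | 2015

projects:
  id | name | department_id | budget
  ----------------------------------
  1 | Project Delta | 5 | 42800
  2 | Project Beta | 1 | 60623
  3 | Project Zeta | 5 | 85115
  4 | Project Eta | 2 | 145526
SELECT COUNT(*) FROM employees

Execution result:
8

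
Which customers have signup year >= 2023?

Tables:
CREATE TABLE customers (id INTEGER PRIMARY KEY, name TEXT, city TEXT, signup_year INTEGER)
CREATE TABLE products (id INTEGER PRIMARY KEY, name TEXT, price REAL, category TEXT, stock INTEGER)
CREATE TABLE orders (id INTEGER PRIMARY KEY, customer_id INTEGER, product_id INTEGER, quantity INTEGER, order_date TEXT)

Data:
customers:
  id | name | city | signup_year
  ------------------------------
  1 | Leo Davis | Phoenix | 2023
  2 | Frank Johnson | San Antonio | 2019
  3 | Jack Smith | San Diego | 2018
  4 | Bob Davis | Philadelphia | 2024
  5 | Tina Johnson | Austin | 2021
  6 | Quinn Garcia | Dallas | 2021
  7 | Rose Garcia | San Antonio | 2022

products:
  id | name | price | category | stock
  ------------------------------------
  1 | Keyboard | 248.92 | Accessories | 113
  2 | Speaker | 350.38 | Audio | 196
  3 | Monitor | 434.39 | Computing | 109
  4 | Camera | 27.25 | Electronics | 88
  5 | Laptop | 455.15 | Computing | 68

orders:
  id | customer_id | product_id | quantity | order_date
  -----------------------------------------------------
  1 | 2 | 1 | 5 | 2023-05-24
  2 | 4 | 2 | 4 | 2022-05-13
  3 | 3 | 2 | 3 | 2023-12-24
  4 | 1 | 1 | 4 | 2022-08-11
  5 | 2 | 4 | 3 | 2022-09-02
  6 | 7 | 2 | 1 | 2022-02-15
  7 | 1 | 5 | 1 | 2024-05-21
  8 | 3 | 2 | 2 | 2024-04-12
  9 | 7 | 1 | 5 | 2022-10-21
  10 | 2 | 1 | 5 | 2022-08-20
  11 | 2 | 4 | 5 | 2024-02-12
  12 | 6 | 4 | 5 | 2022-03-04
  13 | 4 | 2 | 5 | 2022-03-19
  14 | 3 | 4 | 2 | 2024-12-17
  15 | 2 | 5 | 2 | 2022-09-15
SELECT name, signup_year FROM customers WHERE signup_year >= 2023

Execution result:
name | signup_year
Leo Davis | 2023
Bob Davis | 2024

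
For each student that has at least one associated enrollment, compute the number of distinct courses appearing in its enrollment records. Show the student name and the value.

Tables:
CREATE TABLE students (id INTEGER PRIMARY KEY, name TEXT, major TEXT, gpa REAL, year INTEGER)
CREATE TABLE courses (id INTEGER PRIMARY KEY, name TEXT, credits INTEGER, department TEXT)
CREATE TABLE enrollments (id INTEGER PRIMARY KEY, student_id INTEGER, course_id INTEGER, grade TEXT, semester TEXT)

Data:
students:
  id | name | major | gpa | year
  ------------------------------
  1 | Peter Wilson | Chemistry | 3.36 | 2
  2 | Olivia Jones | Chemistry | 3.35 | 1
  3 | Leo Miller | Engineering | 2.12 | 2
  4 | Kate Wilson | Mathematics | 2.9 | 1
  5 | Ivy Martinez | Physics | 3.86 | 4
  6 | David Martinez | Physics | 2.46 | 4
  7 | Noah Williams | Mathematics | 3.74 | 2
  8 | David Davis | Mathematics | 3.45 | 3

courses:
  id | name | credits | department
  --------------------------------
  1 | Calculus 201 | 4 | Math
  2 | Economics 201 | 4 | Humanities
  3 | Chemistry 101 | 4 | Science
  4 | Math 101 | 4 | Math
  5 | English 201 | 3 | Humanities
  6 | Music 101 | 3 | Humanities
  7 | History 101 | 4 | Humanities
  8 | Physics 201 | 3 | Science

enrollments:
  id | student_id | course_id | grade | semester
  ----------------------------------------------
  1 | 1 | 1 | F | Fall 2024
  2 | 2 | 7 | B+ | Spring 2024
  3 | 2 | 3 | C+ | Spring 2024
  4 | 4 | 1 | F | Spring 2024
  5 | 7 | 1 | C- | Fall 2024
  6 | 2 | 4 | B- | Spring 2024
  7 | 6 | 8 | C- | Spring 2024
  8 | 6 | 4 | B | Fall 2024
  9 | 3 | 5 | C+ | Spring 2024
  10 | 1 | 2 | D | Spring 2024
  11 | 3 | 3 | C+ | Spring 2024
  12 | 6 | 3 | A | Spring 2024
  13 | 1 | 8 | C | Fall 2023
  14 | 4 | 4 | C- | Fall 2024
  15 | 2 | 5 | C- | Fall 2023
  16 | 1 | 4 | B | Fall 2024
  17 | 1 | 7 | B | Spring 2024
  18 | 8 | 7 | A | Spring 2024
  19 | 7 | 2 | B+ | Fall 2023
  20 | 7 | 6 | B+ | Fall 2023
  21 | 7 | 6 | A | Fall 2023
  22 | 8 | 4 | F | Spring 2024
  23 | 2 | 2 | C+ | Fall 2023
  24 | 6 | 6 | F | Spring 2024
SELECT p.name, COUNT(DISTINCT c.course_id) AS distinct_course_count FROM enrollments c JOIN students p ON c.student_id = p.id GROUP BY p.id, p.name

Execution result:
name | distinct_course_count
Peter Wilson | 5
Olivia Jones | 5
Leo Miller | 2
Kate Wilson | 2
David Martinez | 4
Noah Williams | 3
David Davis | 2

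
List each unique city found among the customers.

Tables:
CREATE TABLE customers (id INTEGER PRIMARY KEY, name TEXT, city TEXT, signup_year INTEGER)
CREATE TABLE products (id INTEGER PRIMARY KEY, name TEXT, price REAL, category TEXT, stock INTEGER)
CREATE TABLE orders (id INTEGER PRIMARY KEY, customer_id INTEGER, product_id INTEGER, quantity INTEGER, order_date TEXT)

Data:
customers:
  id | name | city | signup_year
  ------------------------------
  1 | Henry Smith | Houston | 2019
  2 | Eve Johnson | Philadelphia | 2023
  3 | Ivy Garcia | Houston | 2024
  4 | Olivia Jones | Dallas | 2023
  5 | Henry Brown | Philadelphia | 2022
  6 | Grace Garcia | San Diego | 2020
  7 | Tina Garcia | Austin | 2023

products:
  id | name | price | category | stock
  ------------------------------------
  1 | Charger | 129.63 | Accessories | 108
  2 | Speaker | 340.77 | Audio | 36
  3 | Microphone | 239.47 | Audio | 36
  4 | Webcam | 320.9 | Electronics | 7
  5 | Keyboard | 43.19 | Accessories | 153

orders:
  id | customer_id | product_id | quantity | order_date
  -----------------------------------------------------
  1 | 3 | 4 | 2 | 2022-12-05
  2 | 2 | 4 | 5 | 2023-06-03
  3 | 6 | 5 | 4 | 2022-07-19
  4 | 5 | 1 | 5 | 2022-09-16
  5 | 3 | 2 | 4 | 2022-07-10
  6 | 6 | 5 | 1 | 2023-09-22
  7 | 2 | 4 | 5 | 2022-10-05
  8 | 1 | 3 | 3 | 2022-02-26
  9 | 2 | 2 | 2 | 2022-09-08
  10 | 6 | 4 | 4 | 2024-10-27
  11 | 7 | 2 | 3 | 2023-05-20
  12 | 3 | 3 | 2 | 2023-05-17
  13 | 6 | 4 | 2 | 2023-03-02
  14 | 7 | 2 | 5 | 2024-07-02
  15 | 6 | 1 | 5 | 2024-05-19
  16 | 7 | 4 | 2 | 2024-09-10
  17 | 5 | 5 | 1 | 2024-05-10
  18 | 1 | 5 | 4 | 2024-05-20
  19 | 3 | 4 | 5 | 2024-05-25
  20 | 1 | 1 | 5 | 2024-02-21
SELECT DISTINCT city FROM customers

Execution result:
city
Houston
Philadelphia
Dallas
San Diego
Austin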